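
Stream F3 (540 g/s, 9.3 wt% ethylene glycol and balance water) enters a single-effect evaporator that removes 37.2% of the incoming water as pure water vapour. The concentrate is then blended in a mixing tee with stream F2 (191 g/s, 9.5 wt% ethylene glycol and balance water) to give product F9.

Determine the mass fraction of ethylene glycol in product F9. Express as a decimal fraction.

Vapour removed = 0.372×0.907×540 = 182.2 g/s; concentrate = 357.8 g/s.
ethylene glycol reaching the mixer = 50.22 (from concentrate) + 191×0.095 = 68.365 g/s.
Product flow = 357.8 + 191 = 548.8 g/s; ethylene glycol fraction = 0.1246.

0.1246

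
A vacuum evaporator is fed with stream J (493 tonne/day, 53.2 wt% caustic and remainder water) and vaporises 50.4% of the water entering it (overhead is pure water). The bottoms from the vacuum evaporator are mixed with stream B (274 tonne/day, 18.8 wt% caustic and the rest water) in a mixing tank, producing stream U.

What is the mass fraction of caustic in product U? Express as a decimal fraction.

Vapour removed = 0.504×0.468×493 = 116.28 tonne/day; concentrate = 376.72 tonne/day.
caustic reaching the mixer = 262.28 (from concentrate) + 274×0.188 = 313.79 tonne/day.
Product flow = 376.72 + 274 = 650.72 tonne/day; caustic fraction = 0.482.

0.482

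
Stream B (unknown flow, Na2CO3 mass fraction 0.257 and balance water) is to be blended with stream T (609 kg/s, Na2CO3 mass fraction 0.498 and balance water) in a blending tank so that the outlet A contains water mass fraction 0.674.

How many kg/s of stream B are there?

1518 kg/s

Let B be the unknown flow. Total out = 609 + B.
water balance: 305.72 + 0.743·B = 0.674·(609 + B)
(0.743 − 0.674)·B = 0.674×609 − 305.72 = 104.75
B = 104.75 / 0.069 = 1518.1 kg/s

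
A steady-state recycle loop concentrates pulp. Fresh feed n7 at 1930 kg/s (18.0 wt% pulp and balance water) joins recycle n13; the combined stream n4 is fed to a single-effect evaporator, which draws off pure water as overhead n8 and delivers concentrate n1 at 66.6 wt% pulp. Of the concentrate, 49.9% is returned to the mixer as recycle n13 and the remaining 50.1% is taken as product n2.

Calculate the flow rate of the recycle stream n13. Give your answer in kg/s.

519.5 kg/s

Overall pulp balance (none leaves overhead): pulp in fresh feed = pulp in product, i.e. 1930×0.180 = (1−0.499)·n1·0.666.
n1 = 347.4/(0.666×0.501) = 1041.2 kg/s.
Recycle n13 = 0.499×1041.2 = 519.54 kg/s.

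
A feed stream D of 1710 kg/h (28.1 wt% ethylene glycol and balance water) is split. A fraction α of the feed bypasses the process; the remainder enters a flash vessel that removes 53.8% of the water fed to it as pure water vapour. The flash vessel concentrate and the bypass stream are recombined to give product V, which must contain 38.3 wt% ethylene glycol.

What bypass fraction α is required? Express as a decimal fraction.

0.312

All 1710×0.281 = 480.51 kg/h of ethylene glycol reaches V, so V = 480.51/0.383 = 1254.6 kg/h and vapour = 455.4 kg/h.
The evaporator receives (1−α)·1710 of feed at 0.719 water and removes 0.538 of that water:
0.538×0.719×(1−α)×1710 = 455.4
(1−α) = 455.4/661.47 = 0.6885;  α = 0.3115.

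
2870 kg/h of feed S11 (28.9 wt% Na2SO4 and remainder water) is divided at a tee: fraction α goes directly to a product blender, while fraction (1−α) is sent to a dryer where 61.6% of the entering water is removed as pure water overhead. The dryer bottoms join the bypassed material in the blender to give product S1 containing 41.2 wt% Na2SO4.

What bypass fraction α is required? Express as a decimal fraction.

All 2870×0.289 = 829.43 kg/h of Na2SO4 reaches S1, so S1 = 829.43/0.412 = 2013.2 kg/h and vapour = 856.82 kg/h.
The evaporator receives (1−α)·2870 of feed at 0.711 water and removes 0.616 of that water:
0.616×0.711×(1−α)×2870 = 856.82
(1−α) = 856.82/1257 = 0.6816;  α = 0.3184.

0.318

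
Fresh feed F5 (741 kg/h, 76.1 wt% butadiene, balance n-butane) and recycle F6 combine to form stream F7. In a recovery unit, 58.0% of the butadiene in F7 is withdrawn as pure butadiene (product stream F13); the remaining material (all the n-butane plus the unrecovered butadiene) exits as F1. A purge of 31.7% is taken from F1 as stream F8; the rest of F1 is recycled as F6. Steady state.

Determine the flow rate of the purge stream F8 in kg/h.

n-butane enters only via F5 and leaves only via the purge: 741×0.239 = 0.317×(n-butane in F1), and the recovery unit passes all n-butane, so n-butane in F7 = n-butane in F1 = 558.67 kg/h.
butadiene in F7: m_A = 741×0.761 + (1−0.317)·(1−0.580)·m_A, so m_A = 563.9/0.7131 = 790.73 kg/h.
F1 = (1−0.580)×790.73 + 558.67 = 890.78 kg/h.
Purge F8 = 0.317×890.78 = 282.38 kg/h.

282.4 kg/h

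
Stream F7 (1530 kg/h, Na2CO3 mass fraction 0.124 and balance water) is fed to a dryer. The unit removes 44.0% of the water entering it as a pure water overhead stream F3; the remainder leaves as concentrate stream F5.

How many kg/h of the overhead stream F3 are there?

water entering = 1530×0.876 = 1340.3 kg/h; overhead removed = 0.440×1340.3 = 589.72 kg/h.

589.7 kg/h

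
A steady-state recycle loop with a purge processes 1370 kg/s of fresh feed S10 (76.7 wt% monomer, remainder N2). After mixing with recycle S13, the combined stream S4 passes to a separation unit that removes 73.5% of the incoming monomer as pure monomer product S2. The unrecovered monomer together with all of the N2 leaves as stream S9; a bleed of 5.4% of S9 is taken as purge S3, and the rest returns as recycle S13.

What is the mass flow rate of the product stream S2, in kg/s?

monomer in S4: m_A = 1370×0.767 + (1−0.054)·(1−0.735)·m_A, so m_A = 1050.8/0.7493 = 1402.3 kg/s.
Product S2 = 0.735×1402.3 = 1030.7 kg/s.

1031 kg/s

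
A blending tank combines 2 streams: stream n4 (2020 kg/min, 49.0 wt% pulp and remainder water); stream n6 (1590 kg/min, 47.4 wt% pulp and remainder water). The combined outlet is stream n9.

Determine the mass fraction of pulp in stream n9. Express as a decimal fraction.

Total flow out = 2020 + 1590 = 3610 kg/min.
pulp in = 2020×0.490 + 1590×0.474 = 1743.5 kg/min.
pulp mass fraction in n9 = 1743.5/3610 = 0.483.

0.483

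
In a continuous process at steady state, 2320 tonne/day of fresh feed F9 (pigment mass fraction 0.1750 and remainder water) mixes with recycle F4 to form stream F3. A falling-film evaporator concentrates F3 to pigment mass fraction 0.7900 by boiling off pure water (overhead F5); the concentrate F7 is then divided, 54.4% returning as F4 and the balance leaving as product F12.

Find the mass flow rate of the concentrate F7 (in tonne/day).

1127 tonne/day

Overall pigment balance (none leaves overhead): pigment in fresh feed = pigment in product, i.e. 2320×0.175 = (1−0.544)·F7·0.790.
F7 = 406/(0.790×0.456) = 1127 tonne/day.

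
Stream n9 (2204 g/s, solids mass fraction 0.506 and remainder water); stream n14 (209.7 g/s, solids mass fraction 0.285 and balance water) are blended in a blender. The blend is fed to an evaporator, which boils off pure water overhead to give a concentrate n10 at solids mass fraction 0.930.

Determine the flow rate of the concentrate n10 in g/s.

1263 g/s

solids entering = 2204×0.506 + 209.7×0.285 = 1175 g/s.
All solids reports to n10, so n10 = 1175/0.930 = 1263.4 g/s.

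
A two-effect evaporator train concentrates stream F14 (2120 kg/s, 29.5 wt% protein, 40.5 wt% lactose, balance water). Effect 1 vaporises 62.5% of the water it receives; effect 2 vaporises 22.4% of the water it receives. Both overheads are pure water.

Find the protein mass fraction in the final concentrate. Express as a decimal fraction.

0.375

water in feed = 2120×0.300 = 636 kg/s.
After stage 1: water left = (1−0.625)×636 = 238.5; stream total = 1722.5 kg/s.
After stage 2: water left = (1−0.224)×238.5 = 185.08; final concentrate = 1669.1 kg/s.
protein fraction = 625.4/1669.1 = 0.375.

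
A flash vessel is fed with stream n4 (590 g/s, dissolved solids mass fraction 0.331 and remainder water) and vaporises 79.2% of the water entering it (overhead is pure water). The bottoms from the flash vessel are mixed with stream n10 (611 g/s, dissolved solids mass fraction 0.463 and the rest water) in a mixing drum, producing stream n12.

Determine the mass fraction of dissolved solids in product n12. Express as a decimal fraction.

Vapour removed = 0.792×0.669×590 = 312.61 g/s; concentrate = 277.39 g/s.
dissolved solids reaching the mixer = 195.29 (from concentrate) + 611×0.463 = 478.18 g/s.
Product flow = 277.39 + 611 = 888.39 g/s; dissolved solids fraction = 0.538.

0.538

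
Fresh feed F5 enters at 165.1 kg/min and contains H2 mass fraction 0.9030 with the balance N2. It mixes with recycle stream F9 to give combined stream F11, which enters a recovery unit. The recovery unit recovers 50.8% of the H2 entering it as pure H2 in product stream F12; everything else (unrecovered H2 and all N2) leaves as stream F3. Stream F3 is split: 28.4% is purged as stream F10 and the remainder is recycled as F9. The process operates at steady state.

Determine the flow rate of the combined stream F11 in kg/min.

N2 enters only via F5 and leaves only via the purge: 165.1×0.097 = 0.284×(N2 in F3), and the recovery unit passes all N2, so N2 in F11 = N2 in F3 = 56.39 kg/min.
H2 in F11: m_A = 165.1×0.903 + (1−0.284)·(1−0.508)·m_A, so m_A = 149.09/0.6477 = 230.17 kg/min.
F11 = 230.17 + 56.39 = 286.56 kg/min.

286.6 kg/min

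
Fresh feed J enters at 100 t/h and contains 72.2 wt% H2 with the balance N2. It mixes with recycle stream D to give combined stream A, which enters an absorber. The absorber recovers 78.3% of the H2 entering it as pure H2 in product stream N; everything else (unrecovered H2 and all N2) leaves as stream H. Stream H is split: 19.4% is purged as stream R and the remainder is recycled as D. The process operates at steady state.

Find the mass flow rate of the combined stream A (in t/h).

N2 enters only via J and leaves only via the purge: 100×0.278 = 0.194×(N2 in H), and the absorber passes all N2, so N2 in A = N2 in H = 143.3 t/h.
H2 in A: m_A = 100×0.722 + (1−0.194)·(1−0.783)·m_A, so m_A = 72.2/0.8251 = 87.505 t/h.
A = 87.505 + 143.3 = 230.8 t/h.

230.8 t/h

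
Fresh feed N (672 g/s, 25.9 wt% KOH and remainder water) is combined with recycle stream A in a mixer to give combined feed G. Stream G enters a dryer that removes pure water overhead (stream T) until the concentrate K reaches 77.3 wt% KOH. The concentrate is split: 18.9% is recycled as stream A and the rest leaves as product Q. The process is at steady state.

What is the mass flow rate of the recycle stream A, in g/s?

52.47 g/s

Overall KOH balance (none leaves overhead): KOH in fresh feed = KOH in product, i.e. 672×0.259 = (1−0.189)·K·0.773.
K = 174.05/(0.773×0.811) = 277.63 g/s.
Recycle A = 0.189×277.63 = 52.472 g/s.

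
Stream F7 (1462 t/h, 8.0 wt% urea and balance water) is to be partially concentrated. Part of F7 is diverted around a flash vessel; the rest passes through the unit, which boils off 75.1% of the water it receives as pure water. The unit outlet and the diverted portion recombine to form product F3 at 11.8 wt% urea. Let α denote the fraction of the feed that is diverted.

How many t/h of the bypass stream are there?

All 1462×0.080 = 116.96 t/h of urea reaches F3, so F3 = 116.96/0.118 = 991.19 t/h and vapour = 470.81 t/h.
The evaporator receives (1−α)·1462 of feed at 0.920 water and removes 0.751 of that water:
0.751×0.920×(1−α)×1462 = 470.81
(1−α) = 470.81/1010.1 = 0.4661;  α = 0.5339.
Bypass flow = 0.5339×1462 = 780.57 t/h.

780.6 t/h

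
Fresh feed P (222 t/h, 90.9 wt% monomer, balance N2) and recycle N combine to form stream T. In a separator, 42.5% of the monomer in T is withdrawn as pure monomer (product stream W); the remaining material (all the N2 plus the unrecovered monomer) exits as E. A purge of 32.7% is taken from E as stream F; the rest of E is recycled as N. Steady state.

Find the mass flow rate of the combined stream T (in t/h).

391 t/h

N2 enters only via P and leaves only via the purge: 222×0.091 = 0.327×(N2 in E), and the separator passes all N2, so N2 in T = N2 in E = 61.78 t/h.
monomer in T: m_A = 222×0.909 + (1−0.327)·(1−0.425)·m_A, so m_A = 201.8/0.6130 = 329.18 t/h.
T = 329.18 + 61.78 = 390.96 t/h.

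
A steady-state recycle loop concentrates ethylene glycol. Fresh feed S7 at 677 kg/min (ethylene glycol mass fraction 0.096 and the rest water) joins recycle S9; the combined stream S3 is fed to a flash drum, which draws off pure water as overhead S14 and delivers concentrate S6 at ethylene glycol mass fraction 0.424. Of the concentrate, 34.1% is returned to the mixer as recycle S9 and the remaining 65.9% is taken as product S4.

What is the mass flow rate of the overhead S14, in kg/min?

Overall ethylene glycol balance (none leaves overhead): ethylene glycol in fresh feed = ethylene glycol in product, i.e. 677×0.096 = (1−0.341)·S6·0.424.
S6 = 64.992/(0.424×0.659) = 232.6 kg/min.
Recycle S9 = 0.341×232.6 = 79.316 kg/min.
Combined feed S3 = 677 + 79.316 = 756.32 kg/min.
Overhead S14 = S3 − S6 = 756.32 − 232.6 = 523.72 kg/min.

523.7 kg/min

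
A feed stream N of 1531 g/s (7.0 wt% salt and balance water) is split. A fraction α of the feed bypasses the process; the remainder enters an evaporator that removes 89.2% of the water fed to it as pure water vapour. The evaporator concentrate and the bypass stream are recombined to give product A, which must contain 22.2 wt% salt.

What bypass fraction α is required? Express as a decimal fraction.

All 1531×0.070 = 107.17 g/s of salt reaches A, so A = 107.17/0.222 = 482.75 g/s and vapour = 1048.3 g/s.
The evaporator receives (1−α)·1531 of feed at 0.930 water and removes 0.892 of that water:
0.892×0.930×(1−α)×1531 = 1048.3
(1−α) = 1048.3/1270.1 = 0.8254;  α = 0.1746.

0.175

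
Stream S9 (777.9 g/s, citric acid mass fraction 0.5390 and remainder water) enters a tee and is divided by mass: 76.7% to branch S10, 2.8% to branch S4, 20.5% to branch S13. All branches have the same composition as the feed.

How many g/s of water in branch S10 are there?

Branch S10 total = 0.767×777.9 = 596.65 g/s.
water in S10 = 0.461×596.65 = 275.06 g/s.

275.1 g/s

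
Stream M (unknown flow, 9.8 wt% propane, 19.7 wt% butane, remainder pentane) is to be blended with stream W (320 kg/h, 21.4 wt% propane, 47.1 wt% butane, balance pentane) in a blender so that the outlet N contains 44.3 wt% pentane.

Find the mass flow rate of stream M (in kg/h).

156.3 kg/h

Let M be the unknown flow. Total out = 320 + M.
pentane balance: 100.8 + 0.705·M = 0.443·(320 + M)
(0.705 − 0.443)·M = 0.443×320 − 100.8 = 40.96
M = 40.96 / 0.262 = 156.34 kg/h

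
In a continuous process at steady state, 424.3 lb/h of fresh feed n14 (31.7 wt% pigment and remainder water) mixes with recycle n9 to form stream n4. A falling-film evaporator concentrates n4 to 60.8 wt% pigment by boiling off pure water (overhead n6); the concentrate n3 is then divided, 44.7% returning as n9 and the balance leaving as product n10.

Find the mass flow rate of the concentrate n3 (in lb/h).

400 lb/h

Overall pigment balance (none leaves overhead): pigment in fresh feed = pigment in product, i.e. 424.3×0.317 = (1−0.447)·n3·0.608.
n3 = 134.5/(0.608×0.553) = 400.04 lb/h.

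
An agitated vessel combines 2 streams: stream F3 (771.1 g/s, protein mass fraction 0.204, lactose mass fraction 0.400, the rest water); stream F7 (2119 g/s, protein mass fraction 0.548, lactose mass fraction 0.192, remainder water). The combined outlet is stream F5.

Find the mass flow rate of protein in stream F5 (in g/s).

protein out = protein in = 771.1×0.204 + 2119×0.548 = 1318.5 g/s.

1319 g/s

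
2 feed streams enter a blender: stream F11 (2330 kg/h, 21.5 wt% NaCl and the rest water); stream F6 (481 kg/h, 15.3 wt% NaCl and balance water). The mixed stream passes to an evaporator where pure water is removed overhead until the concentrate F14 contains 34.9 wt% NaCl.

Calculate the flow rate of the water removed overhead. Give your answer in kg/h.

NaCl entering = 2330×0.215 + 481×0.153 = 574.54 kg/h.
All NaCl reports to F14, so F14 = 574.54/0.349 = 1646.3 kg/h.
Total feed = 2811 kg/h; overhead = 2811 − 1646.3 = 1164.7 kg/h.

1165 kg/h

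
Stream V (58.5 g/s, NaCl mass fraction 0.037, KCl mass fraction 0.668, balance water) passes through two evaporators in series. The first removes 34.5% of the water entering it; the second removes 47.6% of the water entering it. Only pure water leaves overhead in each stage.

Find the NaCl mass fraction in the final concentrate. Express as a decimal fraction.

0.046

water in feed = 58.5×0.295 = 17.258 g/s.
After stage 1: water left = (1−0.345)×17.258 = 11.304; stream total = 52.546 g/s.
After stage 2: water left = (1−0.476)×11.304 = 5.9231; final concentrate = 47.166 g/s.
NaCl fraction = 2.1645/47.166 = 0.046.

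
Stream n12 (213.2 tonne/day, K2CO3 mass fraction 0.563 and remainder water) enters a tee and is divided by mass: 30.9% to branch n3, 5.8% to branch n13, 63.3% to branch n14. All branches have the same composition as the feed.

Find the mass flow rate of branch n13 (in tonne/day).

12.37 tonne/day

Branch n13 flow = 0.058×213.2 = 12.366 tonne/day.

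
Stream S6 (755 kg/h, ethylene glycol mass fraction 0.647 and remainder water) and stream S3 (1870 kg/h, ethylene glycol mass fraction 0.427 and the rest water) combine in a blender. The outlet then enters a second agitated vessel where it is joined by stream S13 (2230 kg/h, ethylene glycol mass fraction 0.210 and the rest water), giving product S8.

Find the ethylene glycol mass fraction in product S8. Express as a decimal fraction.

Overall, product flow = 4855 kg/h.
ethylene glycol in = 755×0.647 + 1870×0.427 + 2230×0.210 = 1755.3 kg/h.
ethylene glycol fraction in S8 = 0.362.

0.362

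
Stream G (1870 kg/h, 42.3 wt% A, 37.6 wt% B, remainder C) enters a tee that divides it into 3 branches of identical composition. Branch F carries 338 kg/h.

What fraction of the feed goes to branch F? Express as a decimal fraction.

0.181

Fraction to F = 338/1870 = 0.1807.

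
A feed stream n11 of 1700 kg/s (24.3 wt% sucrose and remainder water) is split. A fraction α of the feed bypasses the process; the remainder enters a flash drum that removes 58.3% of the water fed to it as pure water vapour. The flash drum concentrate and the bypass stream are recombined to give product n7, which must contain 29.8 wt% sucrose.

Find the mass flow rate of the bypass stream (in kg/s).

All 1700×0.243 = 413.1 kg/s of sucrose reaches n7, so n7 = 413.1/0.298 = 1386.2 kg/s and vapour = 313.76 kg/s.
The evaporator receives (1−α)·1700 of feed at 0.757 water and removes 0.583 of that water:
0.583×0.757×(1−α)×1700 = 313.76
(1−α) = 313.76/750.26 = 0.4182;  α = 0.5818.
Bypass flow = 0.5818×1700 = 989.06 kg/s.

989.1 kg/s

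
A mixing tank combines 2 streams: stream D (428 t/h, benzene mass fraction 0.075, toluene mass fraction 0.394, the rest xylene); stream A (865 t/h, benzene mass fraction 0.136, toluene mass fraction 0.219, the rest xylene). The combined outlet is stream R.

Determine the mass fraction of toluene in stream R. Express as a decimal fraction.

0.277

Total flow out = 428 + 865 = 1293 t/h.
toluene in = 428×0.394 + 865×0.219 = 358.07 t/h.
toluene mass fraction in R = 358.07/1293 = 0.277.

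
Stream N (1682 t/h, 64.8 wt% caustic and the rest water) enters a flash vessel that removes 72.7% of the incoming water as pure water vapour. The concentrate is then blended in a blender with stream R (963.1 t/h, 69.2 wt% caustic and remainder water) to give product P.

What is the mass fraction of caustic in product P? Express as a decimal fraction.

Vapour removed = 0.727×0.352×1682 = 430.43 t/h; concentrate = 1251.6 t/h.
caustic reaching the mixer = 1089.9 (from concentrate) + 963.1×0.692 = 1756.4 t/h.
Product flow = 1251.6 + 963.1 = 2214.7 t/h; caustic fraction = 0.793.

0.793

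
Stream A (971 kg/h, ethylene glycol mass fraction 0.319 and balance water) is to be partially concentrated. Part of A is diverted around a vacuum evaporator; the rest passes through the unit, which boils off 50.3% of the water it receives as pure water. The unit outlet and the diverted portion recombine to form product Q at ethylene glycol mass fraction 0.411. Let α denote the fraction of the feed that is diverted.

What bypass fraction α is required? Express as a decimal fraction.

All 971×0.319 = 309.75 kg/h of ethylene glycol reaches Q, so Q = 309.75/0.411 = 753.65 kg/h and vapour = 217.35 kg/h.
The evaporator receives (1−α)·971 of feed at 0.681 water and removes 0.503 of that water:
0.503×0.681×(1−α)×971 = 217.35
(1−α) = 217.35/332.61 = 0.6535;  α = 0.3465.

0.347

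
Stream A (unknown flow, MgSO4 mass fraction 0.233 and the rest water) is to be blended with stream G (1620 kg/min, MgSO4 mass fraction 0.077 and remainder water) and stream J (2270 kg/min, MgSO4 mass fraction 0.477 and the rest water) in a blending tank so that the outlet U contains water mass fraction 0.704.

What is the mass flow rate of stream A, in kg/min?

Let A be the unknown flow. Total out = 3890 + A.
water balance: 2682.5 + 0.767·A = 0.704·(3890 + A)
(0.767 − 0.704)·A = 0.704×3890 − 2682.5 = 56.09
A = 56.09 / 0.063 = 890.32 kg/min

890.3 kg/min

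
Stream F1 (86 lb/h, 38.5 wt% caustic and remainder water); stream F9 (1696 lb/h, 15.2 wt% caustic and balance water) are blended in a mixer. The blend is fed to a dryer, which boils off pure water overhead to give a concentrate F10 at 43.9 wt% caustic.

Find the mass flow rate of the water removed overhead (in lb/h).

1119 lb/h

caustic entering = 86×0.385 + 1696×0.152 = 290.9 lb/h.
All caustic reports to F10, so F10 = 290.9/0.439 = 662.65 lb/h.
Total feed = 1782 lb/h; overhead = 1782 − 662.65 = 1119.4 lb/h.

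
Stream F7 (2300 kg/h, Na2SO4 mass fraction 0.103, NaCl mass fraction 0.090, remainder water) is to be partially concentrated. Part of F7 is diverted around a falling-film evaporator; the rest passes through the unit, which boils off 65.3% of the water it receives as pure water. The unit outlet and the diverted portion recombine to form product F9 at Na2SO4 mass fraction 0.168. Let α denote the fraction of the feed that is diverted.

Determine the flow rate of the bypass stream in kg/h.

611.3 kg/h

All 2300×0.103 = 236.9 kg/h of Na2SO4 reaches F9, so F9 = 236.9/0.168 = 1410.1 kg/h and vapour = 889.88 kg/h.
The evaporator receives (1−α)·2300 of feed at 0.807 water and removes 0.653 of that water:
0.653×0.807×(1−α)×2300 = 889.88
(1−α) = 889.88/1212 = 0.7342;  α = 0.2658.
Bypass flow = 0.2658×2300 = 611.33 kg/h.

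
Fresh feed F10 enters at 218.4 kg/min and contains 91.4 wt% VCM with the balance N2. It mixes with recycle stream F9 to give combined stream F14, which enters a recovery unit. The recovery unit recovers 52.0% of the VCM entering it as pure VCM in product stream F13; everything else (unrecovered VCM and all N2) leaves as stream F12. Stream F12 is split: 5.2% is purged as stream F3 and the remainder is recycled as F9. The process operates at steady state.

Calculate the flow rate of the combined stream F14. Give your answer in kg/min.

N2 enters only via F10 and leaves only via the purge: 218.4×0.086 = 0.052×(N2 in F12), and the recovery unit passes all N2, so N2 in F14 = N2 in F12 = 361.2 kg/min.
VCM in F14: m_A = 218.4×0.914 + (1−0.052)·(1−0.520)·m_A, so m_A = 199.62/0.5450 = 366.3 kg/min.
F14 = 366.3 + 361.2 = 727.5 kg/min.

727.5 kg/min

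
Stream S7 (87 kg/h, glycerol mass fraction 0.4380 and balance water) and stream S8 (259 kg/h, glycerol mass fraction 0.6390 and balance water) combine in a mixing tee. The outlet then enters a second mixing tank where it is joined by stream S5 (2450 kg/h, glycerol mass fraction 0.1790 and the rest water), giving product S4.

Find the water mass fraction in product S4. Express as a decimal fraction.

0.7703

Overall, product flow = 2796 kg/h.
water in = 87×0.562 + 259×0.361 + 2450×0.821 = 2153.8 kg/h.
water fraction in S4 = 0.7703.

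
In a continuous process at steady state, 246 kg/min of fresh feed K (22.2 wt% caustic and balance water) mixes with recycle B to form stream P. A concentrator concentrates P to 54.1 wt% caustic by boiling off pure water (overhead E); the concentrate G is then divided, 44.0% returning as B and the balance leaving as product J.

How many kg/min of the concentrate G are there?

Overall caustic balance (none leaves overhead): caustic in fresh feed = caustic in product, i.e. 246×0.222 = (1−0.440)·G·0.541.
G = 54.612/(0.541×0.560) = 180.26 kg/min.

180.3 kg/min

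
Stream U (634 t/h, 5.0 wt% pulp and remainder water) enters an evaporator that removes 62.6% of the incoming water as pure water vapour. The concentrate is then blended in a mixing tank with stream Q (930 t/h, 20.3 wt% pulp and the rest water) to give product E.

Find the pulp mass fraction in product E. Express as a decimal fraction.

Vapour removed = 0.626×0.950×634 = 377.04 t/h; concentrate = 256.96 t/h.
pulp reaching the mixer = 31.7 (from concentrate) + 930×0.203 = 220.49 t/h.
Product flow = 256.96 + 930 = 1187 t/h; pulp fraction = 0.186.

0.186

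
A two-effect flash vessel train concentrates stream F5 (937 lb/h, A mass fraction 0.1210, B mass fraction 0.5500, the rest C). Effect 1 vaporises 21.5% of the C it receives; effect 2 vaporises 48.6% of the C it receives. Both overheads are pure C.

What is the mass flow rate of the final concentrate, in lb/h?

C in feed = 937×0.329 = 308.27 lb/h.
After stage 1: C left = (1−0.215)×308.27 = 241.99; stream total = 870.72 lb/h.
After stage 2: C left = (1−0.486)×241.99 = 124.39; final concentrate = 753.11 lb/h.

753.1 lb/h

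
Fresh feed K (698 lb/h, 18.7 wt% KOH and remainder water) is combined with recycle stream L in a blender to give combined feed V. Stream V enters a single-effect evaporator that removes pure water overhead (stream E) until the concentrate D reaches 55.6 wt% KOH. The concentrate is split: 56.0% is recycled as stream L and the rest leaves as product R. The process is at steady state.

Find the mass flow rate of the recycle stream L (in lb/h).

Overall KOH balance (none leaves overhead): KOH in fresh feed = KOH in product, i.e. 698×0.187 = (1−0.560)·D·0.556.
D = 130.53/(0.556×0.440) = 533.54 lb/h.
Recycle L = 0.560×533.54 = 298.78 lb/h.

298.8 lb/h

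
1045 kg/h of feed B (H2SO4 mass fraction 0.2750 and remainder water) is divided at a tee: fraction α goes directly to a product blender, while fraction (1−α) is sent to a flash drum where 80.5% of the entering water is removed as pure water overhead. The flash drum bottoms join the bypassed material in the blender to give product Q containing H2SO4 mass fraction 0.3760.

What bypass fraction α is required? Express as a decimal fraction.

0.540

All 1045×0.275 = 287.38 kg/h of H2SO4 reaches Q, so Q = 287.38/0.376 = 764.3 kg/h and vapour = 280.7 kg/h.
The evaporator receives (1−α)·1045 of feed at 0.725 water and removes 0.805 of that water:
0.805×0.725×(1−α)×1045 = 280.7
(1−α) = 280.7/609.89 = 0.4603;  α = 0.5397.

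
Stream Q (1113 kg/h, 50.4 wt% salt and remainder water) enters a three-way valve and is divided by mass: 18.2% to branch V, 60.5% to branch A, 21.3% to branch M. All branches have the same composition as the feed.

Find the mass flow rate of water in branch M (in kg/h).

Branch M total = 0.213×1113 = 237.07 kg/h.
water in M = 0.496×237.07 = 117.59 kg/h.

117.6 kg/h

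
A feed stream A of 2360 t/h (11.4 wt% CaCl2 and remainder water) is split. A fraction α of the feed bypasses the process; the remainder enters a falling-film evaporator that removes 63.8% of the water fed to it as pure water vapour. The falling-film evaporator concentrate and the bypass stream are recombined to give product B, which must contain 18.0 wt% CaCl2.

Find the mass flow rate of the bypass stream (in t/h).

All 2360×0.114 = 269.04 t/h of CaCl2 reaches B, so B = 269.04/0.180 = 1494.7 t/h and vapour = 865.33 t/h.
The evaporator receives (1−α)·2360 of feed at 0.886 water and removes 0.638 of that water:
0.638×0.886×(1−α)×2360 = 865.33
(1−α) = 865.33/1334 = 0.6487;  α = 0.3513.
Bypass flow = 0.3513×2360 = 829.16 t/h.

829.2 t/h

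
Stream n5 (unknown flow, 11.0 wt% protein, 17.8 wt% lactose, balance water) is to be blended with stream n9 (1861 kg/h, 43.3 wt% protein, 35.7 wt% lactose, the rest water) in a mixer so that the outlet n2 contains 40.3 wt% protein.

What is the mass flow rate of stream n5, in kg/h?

190.5 kg/h

Let n5 be the unknown flow. Total out = 1861 + n5.
protein balance: 805.81 + 0.110·n5 = 0.403·(1861 + n5)
(0.110 − 0.403)·n5 = 0.403×1861 − 805.81 = -55.83
n5 = -55.83 / -0.293 = 190.55 kg/h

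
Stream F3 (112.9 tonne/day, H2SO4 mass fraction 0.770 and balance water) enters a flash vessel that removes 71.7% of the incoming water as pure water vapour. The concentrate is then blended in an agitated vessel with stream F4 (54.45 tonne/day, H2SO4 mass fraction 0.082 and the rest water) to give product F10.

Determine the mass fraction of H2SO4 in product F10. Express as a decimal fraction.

Vapour removed = 0.717×0.230×112.9 = 18.618 tonne/day; concentrate = 94.282 tonne/day.
H2SO4 reaching the mixer = 86.933 (from concentrate) + 54.45×0.082 = 91.398 tonne/day.
Product flow = 94.282 + 54.45 = 148.73 tonne/day; H2SO4 fraction = 0.615.

0.615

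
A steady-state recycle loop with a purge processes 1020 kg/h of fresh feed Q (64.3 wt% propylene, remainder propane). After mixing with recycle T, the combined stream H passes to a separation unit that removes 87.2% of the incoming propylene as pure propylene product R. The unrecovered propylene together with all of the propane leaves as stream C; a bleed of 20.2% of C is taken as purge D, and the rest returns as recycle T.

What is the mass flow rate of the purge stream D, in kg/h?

383 kg/h

propane enters only via Q and leaves only via the purge: 1020×0.357 = 0.202×(propane in C), and the separation unit passes all propane, so propane in H = propane in C = 1802.7 kg/h.
propylene in H: m_A = 1020×0.643 + (1−0.202)·(1−0.872)·m_A, so m_A = 655.86/0.8979 = 730.47 kg/h.
C = (1−0.872)×730.47 + 1802.7 = 1896.2 kg/h.
Purge D = 0.202×1896.2 = 383.03 kg/h.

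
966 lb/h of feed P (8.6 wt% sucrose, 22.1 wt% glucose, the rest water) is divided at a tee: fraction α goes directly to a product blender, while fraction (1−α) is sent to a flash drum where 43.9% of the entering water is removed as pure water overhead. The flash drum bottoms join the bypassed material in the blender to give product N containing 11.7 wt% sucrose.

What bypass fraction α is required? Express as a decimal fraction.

0.129

All 966×0.086 = 83.076 lb/h of sucrose reaches N, so N = 83.076/0.117 = 710.05 lb/h and vapour = 255.95 lb/h.
The evaporator receives (1−α)·966 of feed at 0.693 water and removes 0.439 of that water:
0.439×0.693×(1−α)×966 = 255.95
(1−α) = 255.95/293.88 = 0.8709;  α = 0.1291.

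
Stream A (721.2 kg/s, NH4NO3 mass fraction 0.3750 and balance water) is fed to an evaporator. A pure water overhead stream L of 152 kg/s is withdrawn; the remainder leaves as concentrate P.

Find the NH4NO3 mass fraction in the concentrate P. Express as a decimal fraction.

0.4751

NH4NO3 is not removed: 721.2×0.375 = 270.45 kg/s of NH4NO3 enters P.
Concentrate = 721.2 − 152 = 569.2 kg/s.
Mass fraction = 270.45/569.2 = 0.4751.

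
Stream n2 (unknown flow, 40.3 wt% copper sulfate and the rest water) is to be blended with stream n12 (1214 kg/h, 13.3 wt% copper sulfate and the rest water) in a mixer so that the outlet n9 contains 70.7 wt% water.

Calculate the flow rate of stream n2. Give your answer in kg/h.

Let n2 be the unknown flow. Total out = 1214 + n2.
water balance: 1052.5 + 0.597·n2 = 0.707·(1214 + n2)
(0.597 − 0.707)·n2 = 0.707×1214 − 1052.5 = -194.24
n2 = -194.24 / -0.110 = 1765.8 kg/h

1766 kg/h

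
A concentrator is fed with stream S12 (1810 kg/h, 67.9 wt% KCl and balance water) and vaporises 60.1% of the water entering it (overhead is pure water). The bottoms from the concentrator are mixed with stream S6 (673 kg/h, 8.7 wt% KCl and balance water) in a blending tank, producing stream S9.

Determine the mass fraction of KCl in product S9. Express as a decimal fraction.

0.603

Vapour removed = 0.601×0.321×1810 = 349.19 kg/h; concentrate = 1460.8 kg/h.
KCl reaching the mixer = 1229 (from concentrate) + 673×0.087 = 1287.5 kg/h.
Product flow = 1460.8 + 673 = 2133.8 kg/h; KCl fraction = 0.603.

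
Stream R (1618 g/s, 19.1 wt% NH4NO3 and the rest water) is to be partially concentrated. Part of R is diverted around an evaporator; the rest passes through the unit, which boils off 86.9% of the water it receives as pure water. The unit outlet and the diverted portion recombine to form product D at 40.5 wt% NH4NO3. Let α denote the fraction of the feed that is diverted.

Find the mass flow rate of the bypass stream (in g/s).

All 1618×0.191 = 309.04 g/s of NH4NO3 reaches D, so D = 309.04/0.405 = 763.06 g/s and vapour = 854.94 g/s.
The evaporator receives (1−α)·1618 of feed at 0.809 water and removes 0.869 of that water:
0.869×0.809×(1−α)×1618 = 854.94
(1−α) = 854.94/1137.5 = 0.7516;  α = 0.2484.
Bypass flow = 0.2484×1618 = 401.9 g/s.

401.9 g/s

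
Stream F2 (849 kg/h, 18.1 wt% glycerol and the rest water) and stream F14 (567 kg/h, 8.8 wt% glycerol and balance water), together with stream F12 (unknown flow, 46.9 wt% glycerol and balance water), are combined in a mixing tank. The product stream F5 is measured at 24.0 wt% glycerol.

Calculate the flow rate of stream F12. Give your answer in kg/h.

595.1 kg/h

Let F12 be the unknown flow. Total out = 1416 + F12.
glycerol balance: 203.56 + 0.469·F12 = 0.240·(1416 + F12)
(0.469 − 0.240)·F12 = 0.240×1416 − 203.56 = 136.28
F12 = 136.28 / 0.229 = 595.09 kg/h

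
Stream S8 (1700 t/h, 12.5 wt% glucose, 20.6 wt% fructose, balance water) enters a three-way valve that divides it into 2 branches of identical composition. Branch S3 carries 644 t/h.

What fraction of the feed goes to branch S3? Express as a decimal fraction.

Fraction to S3 = 644/1700 = 0.3788.

0.379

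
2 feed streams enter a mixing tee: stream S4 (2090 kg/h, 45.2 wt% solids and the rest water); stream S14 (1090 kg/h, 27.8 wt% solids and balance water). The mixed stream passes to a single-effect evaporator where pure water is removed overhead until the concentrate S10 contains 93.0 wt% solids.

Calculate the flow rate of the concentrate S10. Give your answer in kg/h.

solids entering = 2090×0.452 + 1090×0.278 = 1247.7 kg/h.
All solids reports to S10, so S10 = 1247.7/0.930 = 1341.6 kg/h.

1342 kg/h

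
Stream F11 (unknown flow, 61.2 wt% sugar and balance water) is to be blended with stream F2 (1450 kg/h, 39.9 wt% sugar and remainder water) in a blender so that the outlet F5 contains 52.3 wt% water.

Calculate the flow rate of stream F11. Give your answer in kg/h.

837.8 kg/h

Let F11 be the unknown flow. Total out = 1450 + F11.
water balance: 871.45 + 0.388·F11 = 0.523·(1450 + F11)
(0.388 − 0.523)·F11 = 0.523×1450 − 871.45 = -113.1
F11 = -113.1 / -0.135 = 837.78 kg/h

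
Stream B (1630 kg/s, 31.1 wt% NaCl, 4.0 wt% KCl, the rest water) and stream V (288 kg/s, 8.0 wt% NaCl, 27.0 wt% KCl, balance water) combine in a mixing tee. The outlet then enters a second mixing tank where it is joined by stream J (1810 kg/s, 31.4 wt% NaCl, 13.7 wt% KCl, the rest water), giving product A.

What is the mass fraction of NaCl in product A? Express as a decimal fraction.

Overall, product flow = 3728 kg/s.
NaCl in = 1630×0.311 + 288×0.080 + 1810×0.314 = 1098.3 kg/s.
NaCl fraction in A = 0.295.

0.295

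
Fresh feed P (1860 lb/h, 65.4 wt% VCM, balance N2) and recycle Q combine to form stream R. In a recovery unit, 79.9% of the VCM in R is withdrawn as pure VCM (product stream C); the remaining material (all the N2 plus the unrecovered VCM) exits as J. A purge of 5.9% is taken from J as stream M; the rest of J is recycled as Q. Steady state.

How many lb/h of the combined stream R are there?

N2 enters only via P and leaves only via the purge: 1860×0.346 = 0.059×(N2 in J), and the recovery unit passes all N2, so N2 in R = N2 in J = 10908 lb/h.
VCM in R: m_A = 1860×0.654 + (1−0.059)·(1−0.799)·m_A, so m_A = 1216.4/0.8109 = 1500.2 lb/h.
R = 1500.2 + 10908 = 12408 lb/h.

12410 lb/h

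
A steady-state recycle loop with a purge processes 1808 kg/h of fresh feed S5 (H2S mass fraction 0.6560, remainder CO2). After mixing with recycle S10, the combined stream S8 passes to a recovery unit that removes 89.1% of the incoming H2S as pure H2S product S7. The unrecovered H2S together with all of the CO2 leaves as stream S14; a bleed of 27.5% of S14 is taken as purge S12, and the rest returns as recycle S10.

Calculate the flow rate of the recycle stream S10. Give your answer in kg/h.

1741 kg/h

CO2 enters only via S5 and leaves only via the purge: 1808×0.344 = 0.275×(CO2 in S14), and the recovery unit passes all CO2, so CO2 in S8 = CO2 in S14 = 2261.6 kg/h.
H2S in S8: m_A = 1808×0.656 + (1−0.275)·(1−0.891)·m_A, so m_A = 1186/0.9210 = 1287.8 kg/h.
S14 = (1−0.891)×1287.8 + 2261.6 = 2402 kg/h.
Recycle S10 = (1−0.275)×2402 = 1741.5 kg/h.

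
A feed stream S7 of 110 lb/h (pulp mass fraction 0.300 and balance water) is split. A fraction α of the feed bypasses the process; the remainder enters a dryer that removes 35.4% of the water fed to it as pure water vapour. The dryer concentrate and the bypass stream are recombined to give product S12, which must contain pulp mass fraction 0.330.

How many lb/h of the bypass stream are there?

69.64 lb/h

All 110×0.300 = 33 lb/h of pulp reaches S12, so S12 = 33/0.330 = 100 lb/h and vapour = 10 lb/h.
The evaporator receives (1−α)·110 of feed at 0.700 water and removes 0.354 of that water:
0.354×0.700×(1−α)×110 = 10
(1−α) = 10/27.258 = 0.3669;  α = 0.6331.
Bypass flow = 0.6331×110 = 69.645 lb/h.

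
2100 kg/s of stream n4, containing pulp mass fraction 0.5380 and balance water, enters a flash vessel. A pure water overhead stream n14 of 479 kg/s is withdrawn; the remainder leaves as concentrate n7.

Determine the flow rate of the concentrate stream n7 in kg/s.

1621 kg/s

Concentrate = 2100 − 479 = 1621 kg/s.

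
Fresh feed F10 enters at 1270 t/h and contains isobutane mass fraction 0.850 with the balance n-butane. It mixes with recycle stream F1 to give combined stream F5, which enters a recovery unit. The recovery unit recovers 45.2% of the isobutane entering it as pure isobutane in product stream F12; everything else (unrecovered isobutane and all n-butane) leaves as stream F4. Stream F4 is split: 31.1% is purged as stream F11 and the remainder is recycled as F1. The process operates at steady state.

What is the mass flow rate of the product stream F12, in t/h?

isobutane in F5: m_A = 1270×0.850 + (1−0.311)·(1−0.452)·m_A, so m_A = 1079.5/0.6224 = 1734.3 t/h.
Product F12 = 0.452×1734.3 = 783.92 t/h.

783.9 t/h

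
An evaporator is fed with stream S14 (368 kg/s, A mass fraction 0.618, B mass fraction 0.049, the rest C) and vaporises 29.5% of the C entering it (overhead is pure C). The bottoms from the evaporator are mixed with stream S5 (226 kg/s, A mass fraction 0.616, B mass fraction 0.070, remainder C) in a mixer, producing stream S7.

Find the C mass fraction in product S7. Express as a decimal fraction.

Vapour removed = 0.295×0.333×368 = 36.15 kg/s; concentrate = 331.85 kg/s.
C reaching the mixer = 86.394 (from concentrate) + 226×0.314 = 157.36 kg/s.
Product flow = 331.85 + 226 = 557.85 kg/s; C fraction = 0.282.

0.282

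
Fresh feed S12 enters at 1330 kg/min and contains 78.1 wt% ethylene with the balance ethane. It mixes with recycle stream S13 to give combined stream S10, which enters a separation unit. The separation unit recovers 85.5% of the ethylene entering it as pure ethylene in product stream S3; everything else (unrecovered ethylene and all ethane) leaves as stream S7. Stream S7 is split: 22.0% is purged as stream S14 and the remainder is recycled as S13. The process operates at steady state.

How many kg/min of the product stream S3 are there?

ethylene in S10: m_A = 1330×0.781 + (1−0.220)·(1−0.855)·m_A, so m_A = 1038.7/0.8869 = 1171.2 kg/min.
Product S3 = 0.855×1171.2 = 1001.4 kg/min.

1001 kg/min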